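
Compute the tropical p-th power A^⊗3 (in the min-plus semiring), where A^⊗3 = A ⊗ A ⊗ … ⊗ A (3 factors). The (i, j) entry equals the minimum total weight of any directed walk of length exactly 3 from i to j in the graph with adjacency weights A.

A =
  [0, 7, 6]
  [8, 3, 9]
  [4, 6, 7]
A^⊗3 =
  [0, 7, 6]
  [8, 9, 14]
  [4, 11, 10]

Each entry (A^⊗3)_ij equals the minimum over all length-3 walks i = v_0 → v_1 → … → v_3 = j of Σ_t A[v_t][v_{t+1}]. For example, for (i, j) = (0, 2) we minimise over 9 possible intermediate vertex sequences; the minimum is 6, attained along the walk 0 → 0 → 0 → 2.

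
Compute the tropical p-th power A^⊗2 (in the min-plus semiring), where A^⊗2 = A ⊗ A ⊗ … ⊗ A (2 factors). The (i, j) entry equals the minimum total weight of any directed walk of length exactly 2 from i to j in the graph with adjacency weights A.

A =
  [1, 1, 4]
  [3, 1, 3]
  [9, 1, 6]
A^⊗2 =
  [2, 2, 4]
  [4, 2, 4]
  [4, 2, 4]

Each entry (A^⊗2)_ij equals the minimum over all length-2 walks i = v_0 → v_1 → … → v_2 = j of Σ_t A[v_t][v_{t+1}]. For example, for (i, j) = (0, 2) we minimise over 3 possible intermediate vertex sequences; the minimum is 4, attained along the walk 0 → 1 → 2.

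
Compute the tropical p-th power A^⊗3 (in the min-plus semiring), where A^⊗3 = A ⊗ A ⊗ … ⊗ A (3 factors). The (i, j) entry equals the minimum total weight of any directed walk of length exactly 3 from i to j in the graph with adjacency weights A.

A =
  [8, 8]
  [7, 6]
A^⊗3 =
  [21, 20]
  [19, 18]

Each entry (A^⊗3)_ij equals the minimum over all length-3 walks i = v_0 → v_1 → … → v_3 = j of Σ_t A[v_t][v_{t+1}]. For example, for (i, j) = (0, 1) we minimise over 4 possible intermediate vertex sequences; the minimum is 20, attained along the walk 0 → 1 → 1 → 1.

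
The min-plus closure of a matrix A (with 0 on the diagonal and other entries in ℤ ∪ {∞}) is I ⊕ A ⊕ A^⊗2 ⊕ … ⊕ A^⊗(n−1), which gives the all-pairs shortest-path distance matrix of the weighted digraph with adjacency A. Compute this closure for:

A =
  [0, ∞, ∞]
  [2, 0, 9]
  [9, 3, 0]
Closure =
  [0, ∞, ∞]
  [2, 0, 9]
  [5, 3, 0]

This is the Floyd-Warshall all-pairs shortest-path computation. For each intermediate vertex k = 0, 1, …, 2, update dist[i][j] ← min(dist[i][j], dist[i][k] + dist[k][j]). The final matrix gives, for each (i, j), the minimum total weight of any directed path from i to j (possibly empty when i = j).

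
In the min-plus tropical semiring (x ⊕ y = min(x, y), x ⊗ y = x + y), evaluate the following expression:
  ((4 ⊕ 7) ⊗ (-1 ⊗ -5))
((4 ⊕ 7) ⊗ (-1 ⊗ -5)) = -2

Expand innermost to outermost. Recall ⊕ takes the minimum of its arguments and ⊗ takes their sum. Working out the expression ((4 ⊕ 7) ⊗ (-1 ⊗ -5)) gives -2.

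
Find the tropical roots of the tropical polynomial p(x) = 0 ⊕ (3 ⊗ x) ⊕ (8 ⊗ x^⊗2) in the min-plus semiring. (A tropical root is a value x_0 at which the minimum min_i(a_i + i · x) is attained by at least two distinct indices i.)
Roots: {-5, -3}

Each tropical root is a break point of the lower envelope of the lines y = a_i + i · x (there are 3 lines, with slopes 0, 1, ..., 2). Only the lines that attain the minimum somewhere contribute to roots; other lines are dominated. Here the surviving (envelope) indices are i = 2, i = 1, i = 0.
Intersections between consecutive envelope lines give the roots: for adjacent envelope indices i < j the intersection is x = (a_i − a_j) / (j − i). Reading off the sorted break points: {-5, -3}.
Verification: at each break x_0, at least two indices attain the minimum of min_i(a_i + i · x_0).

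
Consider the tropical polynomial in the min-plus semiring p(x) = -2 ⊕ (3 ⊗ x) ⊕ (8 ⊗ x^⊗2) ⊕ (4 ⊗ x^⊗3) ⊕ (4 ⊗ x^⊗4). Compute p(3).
p(3) = -2

A tropical monomial a ⊗ x^⊗i evaluates to a + i · x. Evaluating each term at x = 3:
  Term 0 contributes -2 + 0 · 3 = -2
  Term 1 contributes 3 + 1 · 3 = 6
  Term 2 contributes 8 + 2 · 3 = 14
  Term 3 contributes 4 + 3 · 3 = 13
  Term 4 contributes 4 + 4 · 3 = 16
p(3) = ⊕ of these = min[-2, 6, 14, 13, 16] = -2.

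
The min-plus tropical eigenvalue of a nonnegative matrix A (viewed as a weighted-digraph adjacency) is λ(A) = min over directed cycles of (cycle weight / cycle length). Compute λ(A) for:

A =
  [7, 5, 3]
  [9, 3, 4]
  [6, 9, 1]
λ(A) = 1

Enumerate directed cycles and compute their means (weight / length). Sample:
  cycle 0 → 0: weight = 7, length = 1, mean = 7/1 ≈ 7.000
  cycle 1 → 1: weight = 3, length = 1, mean = 3/1 ≈ 3.000
  cycle 2 → 2: weight = 1, length = 1, mean = 1/1 ≈ 1.000
  cycle 0 → 1 → 0: weight = 14, length = 2, mean = 14/2 ≈ 7.000
  cycle 0 → 2 → 0: weight = 9, length = 2, mean = 9/2 ≈ 4.500
  cycle 1 → 0 → 1: weight = 14, length = 2, mean = 14/2 ≈ 7.000
Minimum mean = 1.000, attained e.g. along the cycle 2 → 2 with weight 1 and length 1. So λ(A) = 1/1 = 1.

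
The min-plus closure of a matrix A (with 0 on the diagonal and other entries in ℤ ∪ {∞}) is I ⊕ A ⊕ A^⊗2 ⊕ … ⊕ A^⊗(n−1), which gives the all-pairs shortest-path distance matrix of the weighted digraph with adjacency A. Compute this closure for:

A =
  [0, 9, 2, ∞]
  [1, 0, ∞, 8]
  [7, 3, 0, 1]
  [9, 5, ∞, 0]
Closure =
  [0, 5, 2, 3]
  [1, 0, 3, 4]
  [4, 3, 0, 1]
  [6, 5, 8, 0]

This is the Floyd-Warshall all-pairs shortest-path computation. For each intermediate vertex k = 0, 1, …, 3, update dist[i][j] ← min(dist[i][j], dist[i][k] + dist[k][j]). The final matrix gives, for each (i, j), the minimum total weight of any directed path from i to j (possibly empty when i = j).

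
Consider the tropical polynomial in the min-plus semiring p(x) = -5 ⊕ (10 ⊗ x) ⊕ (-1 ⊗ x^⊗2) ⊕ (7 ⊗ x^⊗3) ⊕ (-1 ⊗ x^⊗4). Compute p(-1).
p(-1) = -5

A tropical monomial a ⊗ x^⊗i evaluates to a + i · x. Evaluating each term at x = -1:
  Term 0 contributes -5 + 0 · -1 = -5
  Term 1 contributes 10 + 1 · -1 = 9
  Term 2 contributes -1 + 2 · -1 = -3
  Term 3 contributes 7 + 3 · -1 = 4
  Term 4 contributes -1 + 4 · -1 = -5
p(-1) = ⊕ of these = min[-5, 9, -3, 4, -5] = -5.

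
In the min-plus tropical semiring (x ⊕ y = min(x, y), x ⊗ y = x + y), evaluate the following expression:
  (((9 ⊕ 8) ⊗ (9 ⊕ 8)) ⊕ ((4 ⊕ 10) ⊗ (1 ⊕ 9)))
(((9 ⊕ 8) ⊗ (9 ⊕ 8)) ⊕ ((4 ⊕ 10) ⊗ (1 ⊕ 9))) = 5

Expand innermost to outermost. Recall ⊕ takes the minimum of its arguments and ⊗ takes their sum. Working out the expression (((9 ⊕ 8) ⊗ (9 ⊕ 8)) ⊕ ((4 ⊕ 10) ⊗ (1 ⊕ 9))) gives 5.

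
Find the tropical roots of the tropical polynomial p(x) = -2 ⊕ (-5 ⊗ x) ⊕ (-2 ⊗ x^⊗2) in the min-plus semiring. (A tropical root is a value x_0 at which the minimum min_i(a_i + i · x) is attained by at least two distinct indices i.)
Roots: {-3, 3}

Each tropical root is a break point of the lower envelope of the lines y = a_i + i · x (there are 3 lines, with slopes 0, 1, ..., 2). Only the lines that attain the minimum somewhere contribute to roots; other lines are dominated. Here the surviving (envelope) indices are i = 2, i = 1, i = 0.
Intersections between consecutive envelope lines give the roots: for adjacent envelope indices i < j the intersection is x = (a_i − a_j) / (j − i). Reading off the sorted break points: {-3, 3}.
Verification: at each break x_0, at least two indices attain the minimum of min_i(a_i + i · x_0).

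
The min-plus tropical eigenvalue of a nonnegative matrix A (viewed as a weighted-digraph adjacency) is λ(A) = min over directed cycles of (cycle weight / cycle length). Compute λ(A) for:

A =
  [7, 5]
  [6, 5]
λ(A) = 5

Enumerate directed cycles and compute their means (weight / length). Sample:
  cycle 0 → 0: weight = 7, length = 1, mean = 7/1 ≈ 7.000
  cycle 1 → 1: weight = 5, length = 1, mean = 5/1 ≈ 5.000
  cycle 0 → 1 → 0: weight = 11, length = 2, mean = 11/2 ≈ 5.500
  cycle 1 → 0 → 1: weight = 11, length = 2, mean = 11/2 ≈ 5.500
Minimum mean = 5.000, attained e.g. along the cycle 1 → 1 with weight 5 and length 1. So λ(A) = 5/1 = 5.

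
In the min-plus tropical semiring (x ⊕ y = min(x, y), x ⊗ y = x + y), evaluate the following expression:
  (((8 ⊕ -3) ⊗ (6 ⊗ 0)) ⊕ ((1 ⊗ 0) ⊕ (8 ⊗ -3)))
(((8 ⊕ -3) ⊗ (6 ⊗ 0)) ⊕ ((1 ⊗ 0) ⊕ (8 ⊗ -3))) = 1

Expand innermost to outermost. Recall ⊕ takes the minimum of its arguments and ⊗ takes their sum. Working out the expression (((8 ⊕ -3) ⊗ (6 ⊗ 0)) ⊕ ((1 ⊗ 0) ⊕ (8 ⊗ -3))) gives 1.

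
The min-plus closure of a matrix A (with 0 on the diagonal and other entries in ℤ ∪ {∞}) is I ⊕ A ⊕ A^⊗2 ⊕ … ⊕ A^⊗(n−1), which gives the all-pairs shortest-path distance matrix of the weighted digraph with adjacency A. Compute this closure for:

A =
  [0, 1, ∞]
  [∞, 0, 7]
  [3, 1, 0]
Closure =
  [0, 1, 8]
  [10, 0, 7]
  [3, 1, 0]

This is the Floyd-Warshall all-pairs shortest-path computation. For each intermediate vertex k = 0, 1, …, 2, update dist[i][j] ← min(dist[i][j], dist[i][k] + dist[k][j]). The final matrix gives, for each (i, j), the minimum total weight of any directed path from i to j (possibly empty when i = j).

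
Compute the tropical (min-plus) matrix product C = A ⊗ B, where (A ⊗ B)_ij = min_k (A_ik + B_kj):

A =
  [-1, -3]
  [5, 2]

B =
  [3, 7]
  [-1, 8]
A ⊗ B =
  [-4, 5]
  [1, 10]

Apply the min-plus product entry-by-entry:
  C[0][0] = min over k of (A[0][0] + B[0][0] = -1 + 3 = 2, A[0][1] + B[1][0] = -3 + -1 = -4) = -4 (attained at k = 1)
  C[0][1] = min over k of (A[0][0] + B[0][1] = -1 + 7 = 6, A[0][1] + B[1][1] = -3 + 8 = 5) = 5 (attained at k = 1)
  C[1][0] = min over k of (A[1][0] + B[0][0] = 5 + 3 = 8, A[1][1] + B[1][0] = 2 + -1 = 1) = 1 (attained at k = 1)
  C[1][1] = min over k of (A[1][0] + B[0][1] = 5 + 7 = 12, A[1][1] + B[1][1] = 2 + 8 = 10) = 10 (attained at k = 1)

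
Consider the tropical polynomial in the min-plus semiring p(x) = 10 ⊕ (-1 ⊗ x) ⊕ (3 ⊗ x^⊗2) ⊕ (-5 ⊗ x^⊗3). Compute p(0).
p(0) = -5

A tropical monomial a ⊗ x^⊗i evaluates to a + i · x. Evaluating each term at x = 0:
  Term 0 contributes 10 + 0 · 0 = 10
  Term 1 contributes -1 + 1 · 0 = -1
  Term 2 contributes 3 + 2 · 0 = 3
  Term 3 contributes -5 + 3 · 0 = -5
p(0) = ⊕ of these = min[10, -1, 3, -5] = -5.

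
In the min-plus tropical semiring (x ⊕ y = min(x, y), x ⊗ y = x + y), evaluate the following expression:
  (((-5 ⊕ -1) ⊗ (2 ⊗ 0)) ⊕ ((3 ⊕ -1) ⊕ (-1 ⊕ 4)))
(((-5 ⊕ -1) ⊗ (2 ⊗ 0)) ⊕ ((3 ⊕ -1) ⊕ (-1 ⊕ 4))) = -3

Expand innermost to outermost. Recall ⊕ takes the minimum of its arguments and ⊗ takes their sum. Working out the expression (((-5 ⊕ -1) ⊗ (2 ⊗ 0)) ⊕ ((3 ⊕ -1) ⊕ (-1 ⊕ 4))) gives -3.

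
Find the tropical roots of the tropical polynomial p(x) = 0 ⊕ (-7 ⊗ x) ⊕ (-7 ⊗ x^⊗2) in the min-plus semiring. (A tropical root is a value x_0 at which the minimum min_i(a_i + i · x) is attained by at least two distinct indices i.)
Roots: {0, 7}

Each tropical root is a break point of the lower envelope of the lines y = a_i + i · x (there are 3 lines, with slopes 0, 1, ..., 2). Only the lines that attain the minimum somewhere contribute to roots; other lines are dominated. Here the surviving (envelope) indices are i = 2, i = 1, i = 0.
Intersections between consecutive envelope lines give the roots: for adjacent envelope indices i < j the intersection is x = (a_i − a_j) / (j − i). Reading off the sorted break points: {0, 7}.
Verification: at each break x_0, at least two indices attain the minimum of min_i(a_i + i · x_0).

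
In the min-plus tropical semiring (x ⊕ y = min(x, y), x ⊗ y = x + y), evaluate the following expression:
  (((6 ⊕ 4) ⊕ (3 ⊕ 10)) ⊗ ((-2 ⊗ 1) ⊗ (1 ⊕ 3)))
(((6 ⊕ 4) ⊕ (3 ⊕ 10)) ⊗ ((-2 ⊗ 1) ⊗ (1 ⊕ 3))) = 3

Expand innermost to outermost. Recall ⊕ takes the minimum of its arguments and ⊗ takes their sum. Working out the expression (((6 ⊕ 4) ⊕ (3 ⊕ 10)) ⊗ ((-2 ⊗ 1) ⊗ (1 ⊕ 3))) gives 3.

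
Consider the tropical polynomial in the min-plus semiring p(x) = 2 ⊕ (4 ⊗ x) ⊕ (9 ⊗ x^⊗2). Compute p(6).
p(6) = 2

A tropical monomial a ⊗ x^⊗i evaluates to a + i · x. Evaluating each term at x = 6:
  Term 0 contributes 2 + 0 · 6 = 2
  Term 1 contributes 4 + 1 · 6 = 10
  Term 2 contributes 9 + 2 · 6 = 21
p(6) = ⊕ of these = min[2, 10, 21] = 2.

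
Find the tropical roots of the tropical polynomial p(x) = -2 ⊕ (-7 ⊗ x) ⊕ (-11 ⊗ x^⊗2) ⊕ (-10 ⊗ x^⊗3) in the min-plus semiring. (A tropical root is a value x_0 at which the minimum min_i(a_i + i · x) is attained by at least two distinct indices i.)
Roots: {-1, 4, 5}

Each tropical root is a break point of the lower envelope of the lines y = a_i + i · x (there are 4 lines, with slopes 0, 1, ..., 3). Only the lines that attain the minimum somewhere contribute to roots; other lines are dominated. Here the surviving (envelope) indices are i = 3, i = 2, i = 1, i = 0.
Intersections between consecutive envelope lines give the roots: for adjacent envelope indices i < j the intersection is x = (a_i − a_j) / (j − i). Reading off the sorted break points: {-1, 4, 5}.
Verification: at each break x_0, at least two indices attain the minimum of min_i(a_i + i · x_0).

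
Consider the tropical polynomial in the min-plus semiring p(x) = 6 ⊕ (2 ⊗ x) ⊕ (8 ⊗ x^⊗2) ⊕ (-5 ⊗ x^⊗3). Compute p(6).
p(6) = 6

A tropical monomial a ⊗ x^⊗i evaluates to a + i · x. Evaluating each term at x = 6:
  Term 0 contributes 6 + 0 · 6 = 6
  Term 1 contributes 2 + 1 · 6 = 8
  Term 2 contributes 8 + 2 · 6 = 20
  Term 3 contributes -5 + 3 · 6 = 13
p(6) = ⊕ of these = min[6, 8, 20, 13] = 6.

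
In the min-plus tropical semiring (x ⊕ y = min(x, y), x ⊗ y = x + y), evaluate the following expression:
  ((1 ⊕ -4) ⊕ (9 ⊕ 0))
((1 ⊕ -4) ⊕ (9 ⊕ 0)) = -4

Expand innermost to outermost. Recall ⊕ takes the minimum of its arguments and ⊗ takes their sum. Working out the expression ((1 ⊕ -4) ⊕ (9 ⊕ 0)) gives -4.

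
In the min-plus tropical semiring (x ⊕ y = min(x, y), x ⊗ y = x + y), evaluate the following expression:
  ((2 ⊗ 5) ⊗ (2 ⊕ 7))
((2 ⊗ 5) ⊗ (2 ⊕ 7)) = 9

Expand innermost to outermost. Recall ⊕ takes the minimum of its arguments and ⊗ takes their sum. Working out the expression ((2 ⊗ 5) ⊗ (2 ⊕ 7)) gives 9.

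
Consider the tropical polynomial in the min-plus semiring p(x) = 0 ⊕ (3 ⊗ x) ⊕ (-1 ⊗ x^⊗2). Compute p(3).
p(3) = 0

A tropical monomial a ⊗ x^⊗i evaluates to a + i · x. Evaluating each term at x = 3:
  Term 0 contributes 0 + 0 · 3 = 0
  Term 1 contributes 3 + 1 · 3 = 6
  Term 2 contributes -1 + 2 · 3 = 5
p(3) = ⊕ of these = min[0, 6, 5] = 0.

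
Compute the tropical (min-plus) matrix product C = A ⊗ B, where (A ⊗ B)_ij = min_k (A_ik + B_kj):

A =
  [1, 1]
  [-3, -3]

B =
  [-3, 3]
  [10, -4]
A ⊗ B =
  [-2, -3]
  [-6, -7]

Apply the min-plus product entry-by-entry:
  C[0][0] = min over k of (A[0][0] + B[0][0] = 1 + -3 = -2, A[0][1] + B[1][0] = 1 + 10 = 11) = -2 (attained at k = 0)
  C[0][1] = min over k of (A[0][0] + B[0][1] = 1 + 3 = 4, A[0][1] + B[1][1] = 1 + -4 = -3) = -3 (attained at k = 1)
  C[1][0] = min over k of (A[1][0] + B[0][0] = -3 + -3 = -6, A[1][1] + B[1][0] = -3 + 10 = 7) = -6 (attained at k = 0)
  C[1][1] = min over k of (A[1][0] + B[0][1] = -3 + 3 = 0, A[1][1] + B[1][1] = -3 + -4 = -7) = -7 (attained at k = 1)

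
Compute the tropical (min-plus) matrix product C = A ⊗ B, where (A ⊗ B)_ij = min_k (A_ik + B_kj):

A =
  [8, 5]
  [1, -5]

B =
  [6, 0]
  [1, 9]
A ⊗ B =
  [6, 8]
  [-4, 1]

Apply the min-plus product entry-by-entry:
  C[0][0] = min over k of (A[0][0] + B[0][0] = 8 + 6 = 14, A[0][1] + B[1][0] = 5 + 1 = 6) = 6 (attained at k = 1)
  C[0][1] = min over k of (A[0][0] + B[0][1] = 8 + 0 = 8, A[0][1] + B[1][1] = 5 + 9 = 14) = 8 (attained at k = 0)
  C[1][0] = min over k of (A[1][0] + B[0][0] = 1 + 6 = 7, A[1][1] + B[1][0] = -5 + 1 = -4) = -4 (attained at k = 1)
  C[1][1] = min over k of (A[1][0] + B[0][1] = 1 + 0 = 1, A[1][1] + B[1][1] = -5 + 9 = 4) = 1 (attained at k = 0)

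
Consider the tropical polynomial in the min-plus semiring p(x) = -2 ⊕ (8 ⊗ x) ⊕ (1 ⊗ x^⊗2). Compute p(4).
p(4) = -2

A tropical monomial a ⊗ x^⊗i evaluates to a + i · x. Evaluating each term at x = 4:
  Term 0 contributes -2 + 0 · 4 = -2
  Term 1 contributes 8 + 1 · 4 = 12
  Term 2 contributes 1 + 2 · 4 = 9
p(4) = ⊕ of these = min[-2, 12, 9] = -2.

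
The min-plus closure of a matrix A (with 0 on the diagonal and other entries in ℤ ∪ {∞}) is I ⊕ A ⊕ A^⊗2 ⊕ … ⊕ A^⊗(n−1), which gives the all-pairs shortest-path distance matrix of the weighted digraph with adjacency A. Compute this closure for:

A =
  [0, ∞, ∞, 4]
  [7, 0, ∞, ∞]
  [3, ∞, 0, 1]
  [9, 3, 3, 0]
Closure =
  [0, 7, 7, 4]
  [7, 0, 14, 11]
  [3, 4, 0, 1]
  [6, 3, 3, 0]

This is the Floyd-Warshall all-pairs shortest-path computation. For each intermediate vertex k = 0, 1, …, 3, update dist[i][j] ← min(dist[i][j], dist[i][k] + dist[k][j]). The final matrix gives, for each (i, j), the minimum total weight of any directed path from i to j (possibly empty when i = j).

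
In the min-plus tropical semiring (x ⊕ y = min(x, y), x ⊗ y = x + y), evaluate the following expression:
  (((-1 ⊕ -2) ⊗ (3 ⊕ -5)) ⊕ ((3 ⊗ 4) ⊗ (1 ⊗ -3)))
(((-1 ⊕ -2) ⊗ (3 ⊕ -5)) ⊕ ((3 ⊗ 4) ⊗ (1 ⊗ -3))) = -7

Expand innermost to outermost. Recall ⊕ takes the minimum of its arguments and ⊗ takes their sum. Working out the expression (((-1 ⊕ -2) ⊗ (3 ⊕ -5)) ⊕ ((3 ⊗ 4) ⊗ (1 ⊗ -3))) gives -7.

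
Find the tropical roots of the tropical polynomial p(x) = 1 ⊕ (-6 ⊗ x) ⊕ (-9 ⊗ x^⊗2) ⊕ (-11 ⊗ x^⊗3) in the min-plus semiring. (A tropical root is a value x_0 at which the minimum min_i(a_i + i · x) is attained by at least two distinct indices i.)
Roots: {2, 3, 7}

Each tropical root is a break point of the lower envelope of the lines y = a_i + i · x (there are 4 lines, with slopes 0, 1, ..., 3). Only the lines that attain the minimum somewhere contribute to roots; other lines are dominated. Here the surviving (envelope) indices are i = 3, i = 2, i = 1, i = 0.
Intersections between consecutive envelope lines give the roots: for adjacent envelope indices i < j the intersection is x = (a_i − a_j) / (j − i). Reading off the sorted break points: {2, 3, 7}.
Verification: at each break x_0, at least two indices attain the minimum of min_i(a_i + i · x_0).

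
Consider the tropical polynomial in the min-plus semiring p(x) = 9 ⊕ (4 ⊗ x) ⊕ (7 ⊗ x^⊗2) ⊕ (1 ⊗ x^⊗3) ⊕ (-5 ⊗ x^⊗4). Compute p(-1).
p(-1) = -9

A tropical monomial a ⊗ x^⊗i evaluates to a + i · x. Evaluating each term at x = -1:
  Term 0 contributes 9 + 0 · -1 = 9
  Term 1 contributes 4 + 1 · -1 = 3
  Term 2 contributes 7 + 2 · -1 = 5
  Term 3 contributes 1 + 3 · -1 = -2
  Term 4 contributes -5 + 4 · -1 = -9
p(-1) = ⊕ of these = min[9, 3, 5, -2, -9] = -9.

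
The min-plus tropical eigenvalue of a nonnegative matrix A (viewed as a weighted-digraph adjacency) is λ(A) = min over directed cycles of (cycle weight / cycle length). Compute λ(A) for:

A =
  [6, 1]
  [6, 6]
λ(A) = 7/2

Enumerate directed cycles and compute their means (weight / length). Sample:
  cycle 0 → 0: weight = 6, length = 1, mean = 6/1 ≈ 6.000
  cycle 1 → 1: weight = 6, length = 1, mean = 6/1 ≈ 6.000
  cycle 0 → 1 → 0: weight = 7, length = 2, mean = 7/2 ≈ 3.500
  cycle 1 → 0 → 1: weight = 7, length = 2, mean = 7/2 ≈ 3.500
Minimum mean = 3.500, attained e.g. along the cycle 0 → 1 → 0 with weight 7 and length 2. So λ(A) = 7/2 = 7/2.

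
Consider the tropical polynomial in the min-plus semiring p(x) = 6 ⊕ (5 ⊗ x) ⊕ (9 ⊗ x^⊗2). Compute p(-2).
p(-2) = 3

A tropical monomial a ⊗ x^⊗i evaluates to a + i · x. Evaluating each term at x = -2:
  Term 0 contributes 6 + 0 · -2 = 6
  Term 1 contributes 5 + 1 · -2 = 3
  Term 2 contributes 9 + 2 · -2 = 5
p(-2) = ⊕ of these = min[6, 3, 5] = 3.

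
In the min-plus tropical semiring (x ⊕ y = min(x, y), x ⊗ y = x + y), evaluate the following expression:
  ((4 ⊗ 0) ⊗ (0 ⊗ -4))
((4 ⊗ 0) ⊗ (0 ⊗ -4)) = 0

Expand innermost to outermost. Recall ⊕ takes the minimum of its arguments and ⊗ takes their sum. Working out the expression ((4 ⊗ 0) ⊗ (0 ⊗ -4)) gives 0.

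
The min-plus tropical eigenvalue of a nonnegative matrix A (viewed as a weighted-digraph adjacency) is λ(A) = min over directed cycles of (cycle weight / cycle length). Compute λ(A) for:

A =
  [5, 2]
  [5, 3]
λ(A) = 3

Enumerate directed cycles and compute their means (weight / length). Sample:
  cycle 0 → 0: weight = 5, length = 1, mean = 5/1 ≈ 5.000
  cycle 1 → 1: weight = 3, length = 1, mean = 3/1 ≈ 3.000
  cycle 0 → 1 → 0: weight = 7, length = 2, mean = 7/2 ≈ 3.500
  cycle 1 → 0 → 1: weight = 7, length = 2, mean = 7/2 ≈ 3.500
Minimum mean = 3.000, attained e.g. along the cycle 1 → 1 with weight 3 and length 1. So λ(A) = 3/1 = 3.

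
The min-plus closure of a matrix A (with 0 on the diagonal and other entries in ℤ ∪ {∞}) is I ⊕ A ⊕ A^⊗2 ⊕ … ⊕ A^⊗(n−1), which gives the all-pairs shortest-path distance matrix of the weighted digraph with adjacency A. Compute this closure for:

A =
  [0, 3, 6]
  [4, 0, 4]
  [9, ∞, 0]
Closure =
  [0, 3, 6]
  [4, 0, 4]
  [9, 12, 0]

This is the Floyd-Warshall all-pairs shortest-path computation. For each intermediate vertex k = 0, 1, …, 2, update dist[i][j] ← min(dist[i][j], dist[i][k] + dist[k][j]). The final matrix gives, for each (i, j), the minimum total weight of any directed path from i to j (possibly empty when i = j).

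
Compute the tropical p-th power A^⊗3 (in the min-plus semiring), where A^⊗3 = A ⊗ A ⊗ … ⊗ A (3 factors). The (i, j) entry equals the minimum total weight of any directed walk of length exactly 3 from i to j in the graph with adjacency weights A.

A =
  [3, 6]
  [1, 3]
A^⊗3 =
  [9, 12]
  [7, 9]

Each entry (A^⊗3)_ij equals the minimum over all length-3 walks i = v_0 → v_1 → … → v_3 = j of Σ_t A[v_t][v_{t+1}]. For example, for (i, j) = (0, 1) we minimise over 4 possible intermediate vertex sequences; the minimum is 12, attained along the walk 0 → 0 → 0 → 1.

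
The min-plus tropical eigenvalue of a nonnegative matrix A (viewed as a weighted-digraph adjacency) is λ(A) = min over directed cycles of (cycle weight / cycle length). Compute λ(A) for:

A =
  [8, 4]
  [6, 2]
λ(A) = 2

Enumerate directed cycles and compute their means (weight / length). Sample:
  cycle 0 → 0: weight = 8, length = 1, mean = 8/1 ≈ 8.000
  cycle 1 → 1: weight = 2, length = 1, mean = 2/1 ≈ 2.000
  cycle 0 → 1 → 0: weight = 10, length = 2, mean = 10/2 ≈ 5.000
  cycle 1 → 0 → 1: weight = 10, length = 2, mean = 10/2 ≈ 5.000
Minimum mean = 2.000, attained e.g. along the cycle 1 → 1 with weight 2 and length 1. So λ(A) = 2/1 = 2.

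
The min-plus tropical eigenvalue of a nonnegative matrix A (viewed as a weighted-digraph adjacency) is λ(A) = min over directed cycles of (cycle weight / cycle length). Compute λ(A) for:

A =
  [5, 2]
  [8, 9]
λ(A) = 5

Enumerate directed cycles and compute their means (weight / length). Sample:
  cycle 0 → 0: weight = 5, length = 1, mean = 5/1 ≈ 5.000
  cycle 1 → 1: weight = 9, length = 1, mean = 9/1 ≈ 9.000
  cycle 0 → 1 → 0: weight = 10, length = 2, mean = 10/2 ≈ 5.000
  cycle 1 → 0 → 1: weight = 10, length = 2, mean = 10/2 ≈ 5.000
Minimum mean = 5.000, attained e.g. along the cycle 0 → 0 with weight 5 and length 1. So λ(A) = 5/1 = 5.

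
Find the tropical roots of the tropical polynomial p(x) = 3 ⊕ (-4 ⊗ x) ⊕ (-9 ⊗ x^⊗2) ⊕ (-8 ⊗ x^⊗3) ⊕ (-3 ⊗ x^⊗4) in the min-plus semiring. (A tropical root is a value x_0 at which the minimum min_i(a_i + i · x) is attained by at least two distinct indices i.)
Roots: {-5, -1, 5, 7}

Each tropical root is a break point of the lower envelope of the lines y = a_i + i · x (there are 5 lines, with slopes 0, 1, ..., 4). Only the lines that attain the minimum somewhere contribute to roots; other lines are dominated. Here the surviving (envelope) indices are i = 4, i = 3, i = 2, i = 1, i = 0.
Intersections between consecutive envelope lines give the roots: for adjacent envelope indices i < j the intersection is x = (a_i − a_j) / (j − i). Reading off the sorted break points: {-5, -1, 5, 7}.
Verification: at each break x_0, at least two indices attain the minimum of min_i(a_i + i · x_0).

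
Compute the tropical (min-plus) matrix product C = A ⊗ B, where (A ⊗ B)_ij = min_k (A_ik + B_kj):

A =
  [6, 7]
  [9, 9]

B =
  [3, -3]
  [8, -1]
A ⊗ B =
  [9, 3]
  [12, 6]

Apply the min-plus product entry-by-entry:
  C[0][0] = min over k of (A[0][0] + B[0][0] = 6 + 3 = 9, A[0][1] + B[1][0] = 7 + 8 = 15) = 9 (attained at k = 0)
  C[0][1] = min over k of (A[0][0] + B[0][1] = 6 + -3 = 3, A[0][1] + B[1][1] = 7 + -1 = 6) = 3 (attained at k = 0)
  C[1][0] = min over k of (A[1][0] + B[0][0] = 9 + 3 = 12, A[1][1] + B[1][0] = 9 + 8 = 17) = 12 (attained at k = 0)
  C[1][1] = min over k of (A[1][0] + B[0][1] = 9 + -3 = 6, A[1][1] + B[1][1] = 9 + -1 = 8) = 6 (attained at k = 0)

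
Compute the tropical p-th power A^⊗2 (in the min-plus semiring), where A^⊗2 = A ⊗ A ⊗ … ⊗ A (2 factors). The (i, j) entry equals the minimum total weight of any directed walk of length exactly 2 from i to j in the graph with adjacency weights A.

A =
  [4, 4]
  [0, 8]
A^⊗2 =
  [4, 8]
  [4, 4]

Each entry (A^⊗2)_ij equals the minimum over all length-2 walks i = v_0 → v_1 → … → v_2 = j of Σ_t A[v_t][v_{t+1}]. For example, for (i, j) = (0, 1) we minimise over 2 possible intermediate vertex sequences; the minimum is 8, attained along the walk 0 → 0 → 1.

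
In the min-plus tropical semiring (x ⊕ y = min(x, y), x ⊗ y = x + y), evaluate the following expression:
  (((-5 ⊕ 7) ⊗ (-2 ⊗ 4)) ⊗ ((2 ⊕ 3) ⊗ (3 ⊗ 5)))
(((-5 ⊕ 7) ⊗ (-2 ⊗ 4)) ⊗ ((2 ⊕ 3) ⊗ (3 ⊗ 5))) = 7

Expand innermost to outermost. Recall ⊕ takes the minimum of its arguments and ⊗ takes their sum. Working out the expression (((-5 ⊕ 7) ⊗ (-2 ⊗ 4)) ⊗ ((2 ⊕ 3) ⊗ (3 ⊗ 5))) gives 7.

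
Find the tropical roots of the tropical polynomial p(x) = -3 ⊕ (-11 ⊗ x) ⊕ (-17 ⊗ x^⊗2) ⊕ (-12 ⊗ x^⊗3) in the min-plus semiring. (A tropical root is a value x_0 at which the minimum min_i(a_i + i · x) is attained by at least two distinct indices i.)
Roots: {-5, 6, 8}

Each tropical root is a break point of the lower envelope of the lines y = a_i + i · x (there are 4 lines, with slopes 0, 1, ..., 3). Only the lines that attain the minimum somewhere contribute to roots; other lines are dominated. Here the surviving (envelope) indices are i = 3, i = 2, i = 1, i = 0.
Intersections between consecutive envelope lines give the roots: for adjacent envelope indices i < j the intersection is x = (a_i − a_j) / (j − i). Reading off the sorted break points: {-5, 6, 8}.
Verification: at each break x_0, at least two indices attain the minimum of min_i(a_i + i · x_0).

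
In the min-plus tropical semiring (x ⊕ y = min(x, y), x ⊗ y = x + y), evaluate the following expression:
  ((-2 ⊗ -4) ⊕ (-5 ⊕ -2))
((-2 ⊗ -4) ⊕ (-5 ⊕ -2)) = -6

Expand innermost to outermost. Recall ⊕ takes the minimum of its arguments and ⊗ takes their sum. Working out the expression ((-2 ⊗ -4) ⊕ (-5 ⊕ -2)) gives -6.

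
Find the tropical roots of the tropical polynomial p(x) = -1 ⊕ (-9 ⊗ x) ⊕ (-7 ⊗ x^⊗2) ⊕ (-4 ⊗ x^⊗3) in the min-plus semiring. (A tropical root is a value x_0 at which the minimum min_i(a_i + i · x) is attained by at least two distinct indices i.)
Roots: {-3, -2, 8}

Each tropical root is a break point of the lower envelope of the lines y = a_i + i · x (there are 4 lines, with slopes 0, 1, ..., 3). Only the lines that attain the minimum somewhere contribute to roots; other lines are dominated. Here the surviving (envelope) indices are i = 3, i = 2, i = 1, i = 0.
Intersections between consecutive envelope lines give the roots: for adjacent envelope indices i < j the intersection is x = (a_i − a_j) / (j − i). Reading off the sorted break points: {-3, -2, 8}.
Verification: at each break x_0, at least two indices attain the minimum of min_i(a_i + i · x_0).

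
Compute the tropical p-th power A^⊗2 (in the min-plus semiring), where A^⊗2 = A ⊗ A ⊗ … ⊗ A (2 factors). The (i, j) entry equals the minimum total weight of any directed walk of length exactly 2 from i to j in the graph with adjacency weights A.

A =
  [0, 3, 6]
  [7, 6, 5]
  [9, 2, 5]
A^⊗2 =
  [0, 3, 6]
  [7, 7, 10]
  [9, 7, 7]

Each entry (A^⊗2)_ij equals the minimum over all length-2 walks i = v_0 → v_1 → … → v_2 = j of Σ_t A[v_t][v_{t+1}]. For example, for (i, j) = (0, 2) we minimise over 3 possible intermediate vertex sequences; the minimum is 6, attained along the walk 0 → 0 → 2.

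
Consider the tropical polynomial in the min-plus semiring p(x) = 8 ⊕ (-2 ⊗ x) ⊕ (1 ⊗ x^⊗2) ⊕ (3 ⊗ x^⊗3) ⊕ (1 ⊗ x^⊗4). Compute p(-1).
p(-1) = -3

A tropical monomial a ⊗ x^⊗i evaluates to a + i · x. Evaluating each term at x = -1:
  Term 0 contributes 8 + 0 · -1 = 8
  Term 1 contributes -2 + 1 · -1 = -3
  Term 2 contributes 1 + 2 · -1 = -1
  Term 3 contributes 3 + 3 · -1 = 0
  Term 4 contributes 1 + 4 · -1 = -3
p(-1) = ⊕ of these = min[8, -3, -1, 0, -3] = -3.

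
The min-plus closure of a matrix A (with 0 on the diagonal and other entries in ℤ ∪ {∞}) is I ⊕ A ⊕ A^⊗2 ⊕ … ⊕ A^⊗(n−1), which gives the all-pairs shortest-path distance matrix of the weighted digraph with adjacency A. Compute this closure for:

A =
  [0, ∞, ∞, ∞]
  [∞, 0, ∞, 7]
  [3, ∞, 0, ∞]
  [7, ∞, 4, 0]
Closure =
  [0, ∞, ∞, ∞]
  [14, 0, 11, 7]
  [3, ∞, 0, ∞]
  [7, ∞, 4, 0]

This is the Floyd-Warshall all-pairs shortest-path computation. For each intermediate vertex k = 0, 1, …, 3, update dist[i][j] ← min(dist[i][j], dist[i][k] + dist[k][j]). The final matrix gives, for each (i, j), the minimum total weight of any directed path from i to j (possibly empty when i = j).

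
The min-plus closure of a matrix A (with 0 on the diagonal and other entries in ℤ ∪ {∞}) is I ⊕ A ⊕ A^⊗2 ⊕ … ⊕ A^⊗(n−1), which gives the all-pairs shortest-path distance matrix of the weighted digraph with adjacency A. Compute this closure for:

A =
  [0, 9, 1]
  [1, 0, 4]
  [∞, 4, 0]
Closure =
  [0, 5, 1]
  [1, 0, 2]
  [5, 4, 0]

This is the Floyd-Warshall all-pairs shortest-path computation. For each intermediate vertex k = 0, 1, …, 2, update dist[i][j] ← min(dist[i][j], dist[i][k] + dist[k][j]). The final matrix gives, for each (i, j), the minimum total weight of any directed path from i to j (possibly empty when i = j).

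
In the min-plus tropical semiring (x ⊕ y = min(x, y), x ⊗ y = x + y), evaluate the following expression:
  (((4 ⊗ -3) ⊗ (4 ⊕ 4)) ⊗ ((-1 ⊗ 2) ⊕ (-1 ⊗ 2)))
(((4 ⊗ -3) ⊗ (4 ⊕ 4)) ⊗ ((-1 ⊗ 2) ⊕ (-1 ⊗ 2))) = 6

Expand innermost to outermost. Recall ⊕ takes the minimum of its arguments and ⊗ takes their sum. Working out the expression (((4 ⊗ -3) ⊗ (4 ⊕ 4)) ⊗ ((-1 ⊗ 2) ⊕ (-1 ⊗ 2))) gives 6.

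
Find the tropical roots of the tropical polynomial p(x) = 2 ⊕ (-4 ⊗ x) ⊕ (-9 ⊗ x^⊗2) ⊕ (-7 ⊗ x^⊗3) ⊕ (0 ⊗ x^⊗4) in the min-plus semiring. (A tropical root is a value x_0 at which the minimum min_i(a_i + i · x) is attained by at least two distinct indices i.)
Roots: {-7, -2, 5, 6}

Each tropical root is a break point of the lower envelope of the lines y = a_i + i · x (there are 5 lines, with slopes 0, 1, ..., 4). Only the lines that attain the minimum somewhere contribute to roots; other lines are dominated. Here the surviving (envelope) indices are i = 4, i = 3, i = 2, i = 1, i = 0.
Intersections between consecutive envelope lines give the roots: for adjacent envelope indices i < j the intersection is x = (a_i − a_j) / (j − i). Reading off the sorted break points: {-7, -2, 5, 6}.
Verification: at each break x_0, at least two indices attain the minimum of min_i(a_i + i · x_0).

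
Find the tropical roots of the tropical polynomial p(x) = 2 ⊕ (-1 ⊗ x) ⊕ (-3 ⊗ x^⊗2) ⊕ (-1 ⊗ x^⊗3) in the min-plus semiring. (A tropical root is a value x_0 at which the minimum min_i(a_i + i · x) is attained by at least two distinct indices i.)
Roots: {-2, 2, 3}

Each tropical root is a break point of the lower envelope of the lines y = a_i + i · x (there are 4 lines, with slopes 0, 1, ..., 3). Only the lines that attain the minimum somewhere contribute to roots; other lines are dominated. Here the surviving (envelope) indices are i = 3, i = 2, i = 1, i = 0.
Intersections between consecutive envelope lines give the roots: for adjacent envelope indices i < j the intersection is x = (a_i − a_j) / (j − i). Reading off the sorted break points: {-2, 2, 3}.
Verification: at each break x_0, at least two indices attain the minimum of min_i(a_i + i · x_0).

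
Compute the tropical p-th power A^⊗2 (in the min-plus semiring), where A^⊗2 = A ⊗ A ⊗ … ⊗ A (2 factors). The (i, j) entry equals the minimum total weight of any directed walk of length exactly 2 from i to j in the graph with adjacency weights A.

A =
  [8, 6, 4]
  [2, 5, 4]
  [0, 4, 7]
A^⊗2 =
  [4, 8, 10]
  [4, 8, 6]
  [6, 6, 4]

Each entry (A^⊗2)_ij equals the minimum over all length-2 walks i = v_0 → v_1 → … → v_2 = j of Σ_t A[v_t][v_{t+1}]. For example, for (i, j) = (0, 2) we minimise over 3 possible intermediate vertex sequences; the minimum is 10, attained along the walk 0 → 1 → 2.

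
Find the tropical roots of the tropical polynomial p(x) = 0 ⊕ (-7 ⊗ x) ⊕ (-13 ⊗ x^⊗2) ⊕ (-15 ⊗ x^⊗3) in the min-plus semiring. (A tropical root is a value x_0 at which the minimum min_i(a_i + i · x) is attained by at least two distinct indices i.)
Roots: {2, 6, 7}

Each tropical root is a break point of the lower envelope of the lines y = a_i + i · x (there are 4 lines, with slopes 0, 1, ..., 3). Only the lines that attain the minimum somewhere contribute to roots; other lines are dominated. Here the surviving (envelope) indices are i = 3, i = 2, i = 1, i = 0.
Intersections between consecutive envelope lines give the roots: for adjacent envelope indices i < j the intersection is x = (a_i − a_j) / (j − i). Reading off the sorted break points: {2, 6, 7}.
Verification: at each break x_0, at least two indices attain the minimum of min_i(a_i + i · x_0).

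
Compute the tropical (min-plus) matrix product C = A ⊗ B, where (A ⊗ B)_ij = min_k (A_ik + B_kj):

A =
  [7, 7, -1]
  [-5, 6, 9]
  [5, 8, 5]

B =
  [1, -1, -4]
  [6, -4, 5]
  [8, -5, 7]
A ⊗ B =
  [7, -6, 3]
  [-4, -6, -9]
  [6, 0, 1]

Apply the min-plus product entry-by-entry:
  C[0][0] = min over k of (A[0][0] + B[0][0] = 7 + 1 = 8, A[0][1] + B[1][0] = 7 + 6 = 13, A[0][2] + B[2][0] = -1 + 8 = 7) = 7 (attained at k = 2)
  C[0][1] = min over k of (A[0][0] + B[0][1] = 7 + -1 = 6, A[0][1] + B[1][1] = 7 + -4 = 3, A[0][2] + B[2][1] = -1 + -5 = -6) = -6 (attained at k = 2)
  C[0][2] = min over k of (A[0][0] + B[0][2] = 7 + -4 = 3, A[0][1] + B[1][2] = 7 + 5 = 12, A[0][2] + B[2][2] = -1 + 7 = 6) = 3 (attained at k = 0)
  C[1][0] = min over k of (A[1][0] + B[0][0] = -5 + 1 = -4, A[1][1] + B[1][0] = 6 + 6 = 12, A[1][2] + B[2][0] = 9 + 8 = 17) = -4 (attained at k = 0)
  C[1][1] = min over k of (A[1][0] + B[0][1] = -5 + -1 = -6, A[1][1] + B[1][1] = 6 + -4 = 2, A[1][2] + B[2][1] = 9 + -5 = 4) = -6 (attained at k = 0)
  C[1][2] = min over k of (A[1][0] + B[0][2] = -5 + -4 = -9, A[1][1] + B[1][2] = 6 + 5 = 11, A[1][2] + B[2][2] = 9 + 7 = 16) = -9 (attained at k = 0)
  C[2][0] = min over k of (A[2][0] + B[0][0] = 5 + 1 = 6, A[2][1] + B[1][0] = 8 + 6 = 14, A[2][2] + B[2][0] = 5 + 8 = 13) = 6 (attained at k = 0)
  C[2][1] = min over k of (A[2][0] + B[0][1] = 5 + -1 = 4, A[2][1] + B[1][1] = 8 + -4 = 4, A[2][2] + B[2][1] = 5 + -5 = 0) = 0 (attained at k = 2)
  C[2][2] = min over k of (A[2][0] + B[0][2] = 5 + -4 = 1, A[2][1] + B[1][2] = 8 + 5 = 13, A[2][2] + B[2][2] = 5 + 7 = 12) = 1 (attained at k = 0)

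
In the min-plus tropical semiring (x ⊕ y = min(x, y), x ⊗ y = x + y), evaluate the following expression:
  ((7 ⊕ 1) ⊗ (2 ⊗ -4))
((7 ⊕ 1) ⊗ (2 ⊗ -4)) = -1

Expand innermost to outermost. Recall ⊕ takes the minimum of its arguments and ⊗ takes their sum. Working out the expression ((7 ⊕ 1) ⊗ (2 ⊗ -4)) gives -1.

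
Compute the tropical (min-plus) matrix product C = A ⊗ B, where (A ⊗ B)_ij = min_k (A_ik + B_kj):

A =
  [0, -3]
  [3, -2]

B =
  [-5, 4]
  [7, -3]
A ⊗ B =
  [-5, -6]
  [-2, -5]

Apply the min-plus product entry-by-entry:
  C[0][0] = min over k of (A[0][0] + B[0][0] = 0 + -5 = -5, A[0][1] + B[1][0] = -3 + 7 = 4) = -5 (attained at k = 0)
  C[0][1] = min over k of (A[0][0] + B[0][1] = 0 + 4 = 4, A[0][1] + B[1][1] = -3 + -3 = -6) = -6 (attained at k = 1)
  C[1][0] = min over k of (A[1][0] + B[0][0] = 3 + -5 = -2, A[1][1] + B[1][0] = -2 + 7 = 5) = -2 (attained at k = 0)
  C[1][1] = min over k of (A[1][0] + B[0][1] = 3 + 4 = 7, A[1][1] + B[1][1] = -2 + -3 = -5) = -5 (attained at k = 1)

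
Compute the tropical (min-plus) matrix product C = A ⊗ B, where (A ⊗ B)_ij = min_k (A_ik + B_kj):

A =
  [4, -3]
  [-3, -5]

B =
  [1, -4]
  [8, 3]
A ⊗ B =
  [5, 0]
  [-2, -7]

Apply the min-plus product entry-by-entry:
  C[0][0] = min over k of (A[0][0] + B[0][0] = 4 + 1 = 5, A[0][1] + B[1][0] = -3 + 8 = 5) = 5 (attained at k = 0)
  C[0][1] = min over k of (A[0][0] + B[0][1] = 4 + -4 = 0, A[0][1] + B[1][1] = -3 + 3 = 0) = 0 (attained at k = 0)
  C[1][0] = min over k of (A[1][0] + B[0][0] = -3 + 1 = -2, A[1][1] + B[1][0] = -5 + 8 = 3) = -2 (attained at k = 0)
  C[1][1] = min over k of (A[1][0] + B[0][1] = -3 + -4 = -7, A[1][1] + B[1][1] = -5 + 3 = -2) = -7 (attained at k = 0)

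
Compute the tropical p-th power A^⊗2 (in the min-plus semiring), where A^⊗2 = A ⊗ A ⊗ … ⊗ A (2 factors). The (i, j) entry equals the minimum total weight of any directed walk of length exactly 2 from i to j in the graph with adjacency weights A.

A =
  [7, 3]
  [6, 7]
A^⊗2 =
  [9, 10]
  [13, 9]

Each entry (A^⊗2)_ij equals the minimum over all length-2 walks i = v_0 → v_1 → … → v_2 = j of Σ_t A[v_t][v_{t+1}]. For example, for (i, j) = (0, 1) we minimise over 2 possible intermediate vertex sequences; the minimum is 10, attained along the walk 0 → 0 → 1.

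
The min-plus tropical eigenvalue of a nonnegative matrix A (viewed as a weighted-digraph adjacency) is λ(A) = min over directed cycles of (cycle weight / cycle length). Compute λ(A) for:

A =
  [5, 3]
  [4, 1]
λ(A) = 1

Enumerate directed cycles and compute their means (weight / length). Sample:
  cycle 0 → 0: weight = 5, length = 1, mean = 5/1 ≈ 5.000
  cycle 1 → 1: weight = 1, length = 1, mean = 1/1 ≈ 1.000
  cycle 0 → 1 → 0: weight = 7, length = 2, mean = 7/2 ≈ 3.500
  cycle 1 → 0 → 1: weight = 7, length = 2, mean = 7/2 ≈ 3.500
Minimum mean = 1.000, attained e.g. along the cycle 1 → 1 with weight 1 and length 1. So λ(A) = 1/1 = 1.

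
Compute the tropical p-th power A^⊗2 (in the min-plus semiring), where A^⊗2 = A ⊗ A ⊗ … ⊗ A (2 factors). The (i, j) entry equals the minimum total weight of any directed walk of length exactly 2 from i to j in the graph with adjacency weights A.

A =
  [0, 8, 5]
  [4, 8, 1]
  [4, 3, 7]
A^⊗2 =
  [0, 8, 5]
  [4, 4, 8]
  [4, 10, 4]

Each entry (A^⊗2)_ij equals the minimum over all length-2 walks i = v_0 → v_1 → … → v_2 = j of Σ_t A[v_t][v_{t+1}]. For example, for (i, j) = (0, 2) we minimise over 3 possible intermediate vertex sequences; the minimum is 5, attained along the walk 0 → 0 → 2.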